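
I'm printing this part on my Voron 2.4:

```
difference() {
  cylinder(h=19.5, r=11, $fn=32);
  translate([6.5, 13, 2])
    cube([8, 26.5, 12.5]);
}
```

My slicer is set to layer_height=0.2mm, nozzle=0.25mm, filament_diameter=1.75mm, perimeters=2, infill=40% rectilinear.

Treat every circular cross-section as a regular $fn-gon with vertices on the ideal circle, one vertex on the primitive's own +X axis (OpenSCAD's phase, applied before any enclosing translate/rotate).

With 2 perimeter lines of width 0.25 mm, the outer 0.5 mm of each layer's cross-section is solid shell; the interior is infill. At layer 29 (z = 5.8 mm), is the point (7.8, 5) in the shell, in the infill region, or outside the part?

At z = 5.8 mm: the cylinder: section is a regular 32-gon, circumradius r=11; the 8×26.5 cube at (6.5, 13) contributes its full rectangle; After the difference (first − rest): starting from the r=11 cylinder, the 8×26.5 cube at (6.5, 13) misses the remaining region (no effect) — 1 connected region. Overall, the cross-section is a single solid region. The nearest boundary edge runs (9.15, 6.11)→(10.16, 4.21); distance from the point to it = 1.71 mm. The point is inside the cross-section and 1.71 mm from the nearest boundary — more than the 0.5 mm shell width (2 × 0.25), so it's in the infill interior.

infill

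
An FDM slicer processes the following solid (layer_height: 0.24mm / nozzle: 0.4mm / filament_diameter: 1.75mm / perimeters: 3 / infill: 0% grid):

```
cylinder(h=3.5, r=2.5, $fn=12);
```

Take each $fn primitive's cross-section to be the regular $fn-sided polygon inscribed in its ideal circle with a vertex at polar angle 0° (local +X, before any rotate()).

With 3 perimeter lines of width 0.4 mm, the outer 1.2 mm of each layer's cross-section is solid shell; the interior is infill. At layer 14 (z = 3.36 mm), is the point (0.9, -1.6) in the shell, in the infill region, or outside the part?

shell

At z = 3.36 mm: the cylinder: section is a regular 12-gon, circumradius r=2.5. Overall, the cross-section is a single solid region. The nearest boundary edge runs (-0.00, -2.50)→(1.25, -2.17); distance from the point to it = 0.64 mm. The point is inside the cross-section, 0.64 mm from the nearest boundary — within the 1.2 mm shell band (3 × 0.4).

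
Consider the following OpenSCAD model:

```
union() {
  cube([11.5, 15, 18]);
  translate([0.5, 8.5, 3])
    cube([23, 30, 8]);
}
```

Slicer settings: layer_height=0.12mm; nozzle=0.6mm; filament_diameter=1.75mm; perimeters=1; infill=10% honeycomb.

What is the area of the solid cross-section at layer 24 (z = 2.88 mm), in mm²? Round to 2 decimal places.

At z = 2.88 mm: the cube is present — its section is the full 11.5×15 rectangle (area 172.50 mm²); the cube at (0.5, 8.5) is not intersected at this z (z outside [3, 11]); Merging all regions: only the 11.5×15 cube is present, so the union is just that shape — area = 172.50 mm². Overall, the cross-section is a single solid region. Net area = 172.50 mm².

172.50 mm²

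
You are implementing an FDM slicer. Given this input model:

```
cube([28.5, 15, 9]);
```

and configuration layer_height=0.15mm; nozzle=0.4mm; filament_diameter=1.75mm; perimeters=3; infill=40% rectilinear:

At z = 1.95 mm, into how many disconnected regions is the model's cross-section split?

1

At z = 1.95 mm: the cube is present — its section is the full 28.5×15 rectangle. The result has 1 disconnected region.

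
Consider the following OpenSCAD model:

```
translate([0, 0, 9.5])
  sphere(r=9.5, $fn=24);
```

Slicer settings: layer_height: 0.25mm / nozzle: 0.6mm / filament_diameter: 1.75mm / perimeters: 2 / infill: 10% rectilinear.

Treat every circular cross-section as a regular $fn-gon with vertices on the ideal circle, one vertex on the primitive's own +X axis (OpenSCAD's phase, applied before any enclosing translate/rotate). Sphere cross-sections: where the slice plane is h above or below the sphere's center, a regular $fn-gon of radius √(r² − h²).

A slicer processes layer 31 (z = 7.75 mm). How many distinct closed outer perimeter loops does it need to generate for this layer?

1

At z = 7.75 mm: the sphere: section is a regular 24-gon, circumradius = √(r²−h²) = √(9.5²−1.75²) = 9.337. The result has 1 disconnected region.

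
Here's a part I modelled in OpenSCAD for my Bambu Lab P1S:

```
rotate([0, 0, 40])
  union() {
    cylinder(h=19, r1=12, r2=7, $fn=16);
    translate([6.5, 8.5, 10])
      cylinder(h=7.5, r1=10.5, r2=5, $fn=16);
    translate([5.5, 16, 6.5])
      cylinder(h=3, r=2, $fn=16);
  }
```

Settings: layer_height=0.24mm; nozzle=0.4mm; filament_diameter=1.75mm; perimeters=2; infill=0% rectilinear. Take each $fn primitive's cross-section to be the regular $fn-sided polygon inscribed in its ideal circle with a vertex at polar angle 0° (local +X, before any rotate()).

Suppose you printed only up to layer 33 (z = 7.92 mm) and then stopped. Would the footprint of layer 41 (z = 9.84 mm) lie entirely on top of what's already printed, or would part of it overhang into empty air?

entirely on top

Compare the two slices. At z = 7.92: the cone contributes a regular 16-gon of circumradius 9.916 (interpolated between r1=12 and r2=7 at t=0.417) (area = (16/2)·9.916²·sin(360°/16) = 301.01 mm²); the cone at (6.5, 8.5) is not intersected at this z (z outside [10, 17.5]); the cylinder at (5.5, 16): section is a regular 16-gon, circumradius r=2 (area = (16/2)·2.000²·sin(360°/16) = 12.25 mm²); Combining (union): the 2 present regions are separate (no shared area or edge), so areas and boundary lengths simply add and each stays a separate island — area = 313.26 mm²; (rotated 40° about Z; rotation is an isometry so areas/perimeters/island counts are preserved). At z = 9.84: the cone: at t=0.518 of its height the radius interpolates to r₁+(r₂−r₁)t = 9.411, giving a regular 16-gon of that circumradius (area = (16/2)·9.411²·sin(360°/16) = 271.12 mm²); the cone at (6.5, 8.5) is absent (z outside [10, 17.5]); the cylinder at (5.5, 16) does not reach this height (z outside [6.5, 9.5]); Merging all regions: only the cone is present, so the union is just that shape — area = 271.12 mm²; (whole slice rotated 40° about Z — lengths, areas and connectivity unchanged). Checking containment: the cross-section at z = 9.84 is a subset of the cross-section at z = 7.92.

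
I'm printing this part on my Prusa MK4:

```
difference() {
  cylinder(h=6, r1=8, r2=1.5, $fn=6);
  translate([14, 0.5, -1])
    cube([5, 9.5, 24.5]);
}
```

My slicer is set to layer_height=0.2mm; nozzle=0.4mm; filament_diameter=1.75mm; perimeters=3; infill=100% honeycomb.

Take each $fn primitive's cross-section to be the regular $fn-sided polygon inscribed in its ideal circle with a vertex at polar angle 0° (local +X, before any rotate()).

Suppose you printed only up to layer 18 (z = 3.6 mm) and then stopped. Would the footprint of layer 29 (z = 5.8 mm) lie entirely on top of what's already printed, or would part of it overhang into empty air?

Compare the two slices. At z = 3.6: the cone contributes a regular 6-gon of circumradius 4.100 (interpolated between r1=8 and r2=1.5 at t=0.600) (area = (6/2)·4.100²·sin(360°/6) = 43.67 mm²); the cube at (14, 0.5) is present — its section is the full 5×9.5 rectangle (area 47.50 mm²); Subtracting the remaining from the first: starting from the cone (43.67 mm²), the 5×9.5 cube at (14, 0.5) misses the remaining region (no effect) — area = 43.67 mm². At z = 5.8: the cone contributes a regular 6-gon of circumradius 1.717 (interpolated between r1=8 and r2=1.5 at t=0.967) (area = (6/2)·1.717²·sin(360°/6) = 7.66 mm²); the cube at (14, 0.5) (footprint 5×9.5) is included at this height (area 47.50 mm²); Taking the first minus the rest: starting from the cone (7.66 mm²), the 5×9.5 cube at (14, 0.5) misses the remaining region (no effect) — area = 7.66 mm². Checking containment: the cross-section at z = 5.8 is a subset of the cross-section at z = 3.6.

entirely on top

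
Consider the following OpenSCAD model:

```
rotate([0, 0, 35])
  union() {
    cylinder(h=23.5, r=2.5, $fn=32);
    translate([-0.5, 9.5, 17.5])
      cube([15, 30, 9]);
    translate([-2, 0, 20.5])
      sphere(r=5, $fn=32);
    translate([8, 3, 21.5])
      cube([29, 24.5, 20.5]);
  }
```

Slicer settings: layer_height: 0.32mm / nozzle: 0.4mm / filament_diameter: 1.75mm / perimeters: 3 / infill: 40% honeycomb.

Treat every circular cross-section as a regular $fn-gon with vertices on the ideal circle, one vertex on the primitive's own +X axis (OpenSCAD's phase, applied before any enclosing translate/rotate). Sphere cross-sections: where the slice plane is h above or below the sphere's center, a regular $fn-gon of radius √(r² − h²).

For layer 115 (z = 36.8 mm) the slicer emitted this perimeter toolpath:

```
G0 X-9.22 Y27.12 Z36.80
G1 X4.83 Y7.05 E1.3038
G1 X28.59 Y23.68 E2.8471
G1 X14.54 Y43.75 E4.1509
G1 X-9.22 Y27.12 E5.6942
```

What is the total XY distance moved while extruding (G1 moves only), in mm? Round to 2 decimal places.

107.00 mm

Sum the Euclidean lengths of each G1 segment: total = 107.00 mm.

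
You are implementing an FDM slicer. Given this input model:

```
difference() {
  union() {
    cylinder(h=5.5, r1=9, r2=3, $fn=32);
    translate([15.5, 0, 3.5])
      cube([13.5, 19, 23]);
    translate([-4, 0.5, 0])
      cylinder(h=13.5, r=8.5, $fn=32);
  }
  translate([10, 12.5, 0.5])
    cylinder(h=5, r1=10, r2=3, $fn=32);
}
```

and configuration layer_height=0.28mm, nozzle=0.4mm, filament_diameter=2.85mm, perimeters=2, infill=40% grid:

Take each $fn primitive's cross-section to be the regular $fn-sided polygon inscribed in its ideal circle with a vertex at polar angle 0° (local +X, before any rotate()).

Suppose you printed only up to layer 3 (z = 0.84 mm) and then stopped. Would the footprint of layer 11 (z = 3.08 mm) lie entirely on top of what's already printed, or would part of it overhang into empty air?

entirely on top

Compare the two slices. At z = 0.84: the cone contributes a regular 32-gon of circumradius 8.084 (interpolated between r1=9 and r2=3 at t=0.153) (area = (32/2)·8.084²·sin(360°/32) = 203.97 mm²); the cube at (15.5, 0) is not intersected at this z (z outside [3.5, 26.5]); the r=8.5 cylinder at (-4, 0.5) contributes a regular 32-gon of circumradius 8.5 (area = (32/2)·8.500²·sin(360°/32) = 225.52 mm²); Taking the union: the regions partially overlap — summed areas 429.50 mm² minus the doubly-counted overlap 148.40 mm² gives 281.09 mm² — area = 281.09 mm²; the cone at (10, 12.5): at t=0.068 of its height the radius interpolates to r₁+(r₂−r₁)t = 9.524, giving a regular 32-gon of that circumradius (area = (32/2)·9.524²·sin(360°/32) = 283.14 mm²); Subtracting the remaining from the first: starting from the result so far (281.09 mm²), the cone at (10, 12.5) partially overlaps it — only the 7.44 mm² overlap (of its 283.14 mm²) is removed, clipping the outline — area = 273.66 mm². At z = 3.08: the cone (r1=9→r2=3) has section circumradius 5.640 here — a regular 32-gon (area = (32/2)·5.640²·sin(360°/32) = 99.29 mm²); the cube at (15.5, 0) is not intersected at this z (z outside [3.5, 26.5]); the cylinder at (-4, 0.5): section is a regular 32-gon, circumradius r=8.5 (area = (32/2)·8.500²·sin(360°/32) = 225.52 mm²); Taking the union: the regions partially overlap — summed areas 324.82 mm² minus the doubly-counted overlap 90.95 mm² gives 233.86 mm² — area = 233.86 mm²; the cone at (10, 12.5): at t=0.516 of its height the radius interpolates to r₁+(r₂−r₁)t = 6.388, giving a regular 32-gon of that circumradius (area = (32/2)·6.388²·sin(360°/32) = 127.38 mm²); After the difference (first − rest): starting from the result so far (233.86 mm²), the cone at (10, 12.5) misses the remaining region (no effect) — area = 233.86 mm². Checking containment: the cross-section at z = 3.08 is a subset of the cross-section at z = 0.84.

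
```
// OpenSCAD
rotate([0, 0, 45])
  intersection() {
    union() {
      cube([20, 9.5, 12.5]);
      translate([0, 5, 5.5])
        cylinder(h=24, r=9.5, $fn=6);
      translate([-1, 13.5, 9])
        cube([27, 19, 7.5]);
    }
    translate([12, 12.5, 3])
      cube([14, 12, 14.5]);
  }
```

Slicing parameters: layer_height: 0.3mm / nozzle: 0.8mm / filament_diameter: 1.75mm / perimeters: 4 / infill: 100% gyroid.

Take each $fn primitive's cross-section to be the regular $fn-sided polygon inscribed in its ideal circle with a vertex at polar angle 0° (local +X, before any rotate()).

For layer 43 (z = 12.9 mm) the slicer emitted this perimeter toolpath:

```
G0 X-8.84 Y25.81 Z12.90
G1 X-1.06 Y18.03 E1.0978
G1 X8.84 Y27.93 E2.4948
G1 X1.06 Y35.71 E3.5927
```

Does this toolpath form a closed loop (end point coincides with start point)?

no

Start point (G0): (-8.84, 25.81). End point (last G1): the path does not return to the start — open.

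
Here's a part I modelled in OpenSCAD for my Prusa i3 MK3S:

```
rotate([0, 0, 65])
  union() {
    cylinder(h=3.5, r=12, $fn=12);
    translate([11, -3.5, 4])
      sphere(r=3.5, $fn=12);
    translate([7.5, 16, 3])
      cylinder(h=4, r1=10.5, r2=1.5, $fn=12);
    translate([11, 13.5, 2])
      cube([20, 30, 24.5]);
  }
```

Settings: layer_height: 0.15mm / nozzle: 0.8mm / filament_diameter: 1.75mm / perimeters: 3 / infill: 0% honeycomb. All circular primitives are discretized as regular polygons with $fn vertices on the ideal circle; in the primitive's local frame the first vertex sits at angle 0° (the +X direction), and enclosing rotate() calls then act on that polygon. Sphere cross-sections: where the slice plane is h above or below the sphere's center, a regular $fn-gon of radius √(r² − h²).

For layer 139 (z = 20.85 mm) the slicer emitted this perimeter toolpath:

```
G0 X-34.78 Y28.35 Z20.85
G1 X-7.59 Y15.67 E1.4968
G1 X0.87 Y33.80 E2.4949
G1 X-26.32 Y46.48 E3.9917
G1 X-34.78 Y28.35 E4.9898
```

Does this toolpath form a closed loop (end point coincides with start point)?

Start point (G0): (-34.78, 28.35). End point (last G1): the path returns to the start — closed.

yes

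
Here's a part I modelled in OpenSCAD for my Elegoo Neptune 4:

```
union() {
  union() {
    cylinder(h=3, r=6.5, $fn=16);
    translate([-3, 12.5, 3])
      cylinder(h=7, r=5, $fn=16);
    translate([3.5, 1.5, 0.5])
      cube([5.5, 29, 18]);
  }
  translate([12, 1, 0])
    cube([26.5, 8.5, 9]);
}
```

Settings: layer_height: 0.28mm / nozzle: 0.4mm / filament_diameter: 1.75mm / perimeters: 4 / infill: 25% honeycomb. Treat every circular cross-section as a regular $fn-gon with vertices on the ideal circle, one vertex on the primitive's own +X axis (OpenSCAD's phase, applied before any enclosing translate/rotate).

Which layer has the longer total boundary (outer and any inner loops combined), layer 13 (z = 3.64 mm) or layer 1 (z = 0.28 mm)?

Layer 13 (z = 3.64): the cylinder is absent (z outside [0, 3]); the r=5 cylinder at (-3, 12.5) contributes a regular 16-gon of circumradius 5 (perimeter = 2·16·5.000·sin(180°/16) = 31.21 mm); the cube at (3.5, 1.5) is present — its section is the full 5.5×29 rectangle (perimeter 69.00 mm); Merging all regions: the 2 present regions are separate (no shared area or edge), so areas and boundary lengths simply add and each stays a separate island — boundary = 100.21 mm; the cube at (12, 1) is present — its section is the full 26.5×8.5 rectangle (perimeter 70.00 mm); Combining (union): the 2 present regions are separate (no shared area or edge), so areas and boundary lengths simply add and each stays a separate island — boundary = 170.21 mm. So its perimeter = 170.21 mm. Layer 1 (z = 0.28): the cylinder: section is a regular 16-gon, circumradius r=6.5 (perimeter = 2·16·6.500·sin(180°/16) = 40.58 mm); the cylinder at (-3, 12.5) does not reach this height (z outside [3, 10]); the cube at (3.5, 1.5) is absent (z outside [0.5, 18.5]); Combining (union): only the r=6.5 cylinder is present, so the union is just that shape — boundary = 40.58 mm; the cube at (12, 1) (footprint 26.5×8.5) is included at this height (perimeter 70.00 mm); Merging all regions: the 2 present regions are separate (no shared area or edge), so areas and boundary lengths simply add and each stays a separate island — boundary = 110.58 mm. So its perimeter = 110.58 mm. Layer 13 is larger (170.21 vs 110.58 mm).

layer 13 (z = 3.64 mm)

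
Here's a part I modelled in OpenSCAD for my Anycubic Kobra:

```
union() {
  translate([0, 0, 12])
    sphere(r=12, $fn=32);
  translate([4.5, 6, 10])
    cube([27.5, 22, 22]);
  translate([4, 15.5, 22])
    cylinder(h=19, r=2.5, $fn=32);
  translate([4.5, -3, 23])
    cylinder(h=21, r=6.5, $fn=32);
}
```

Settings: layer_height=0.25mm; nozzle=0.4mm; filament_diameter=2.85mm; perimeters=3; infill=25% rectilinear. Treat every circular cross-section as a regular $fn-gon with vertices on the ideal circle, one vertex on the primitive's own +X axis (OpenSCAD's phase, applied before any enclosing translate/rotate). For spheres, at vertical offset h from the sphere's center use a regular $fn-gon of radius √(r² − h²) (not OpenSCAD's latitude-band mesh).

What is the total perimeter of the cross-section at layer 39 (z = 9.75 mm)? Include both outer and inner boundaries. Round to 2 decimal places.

At z = 9.75 mm: the r=12 sphere contributes a regular 32-gon of circumradius √(12²−2.25²) = 11.787 (perimeter = 2·32·11.787·sin(180°/32) = 73.94 mm); the cube at (4.5, 6) does not reach this height (z outside [10, 32]); the cylinder at (4, 15.5) is absent (z outside [22, 41]); the cylinder at (4.5, -3) is absent (z outside [23, 44]); Merging all regions: only the r=12 sphere is present, so the union is just that shape — boundary = 73.94 mm. Overall, the cross-section is a single solid region. Total boundary length (outer) = 73.94 mm.

73.94 mm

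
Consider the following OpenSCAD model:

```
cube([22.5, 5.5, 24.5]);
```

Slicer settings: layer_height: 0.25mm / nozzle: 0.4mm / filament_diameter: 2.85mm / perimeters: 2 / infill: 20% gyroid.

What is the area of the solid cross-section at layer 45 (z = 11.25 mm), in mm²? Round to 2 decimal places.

At z = 11.25 mm: the cube is present — its section is the full 22.5×5.5 rectangle (area 123.75 mm²). Overall, the cross-section is a single solid region. Net area = 123.75 mm².

123.75 mm²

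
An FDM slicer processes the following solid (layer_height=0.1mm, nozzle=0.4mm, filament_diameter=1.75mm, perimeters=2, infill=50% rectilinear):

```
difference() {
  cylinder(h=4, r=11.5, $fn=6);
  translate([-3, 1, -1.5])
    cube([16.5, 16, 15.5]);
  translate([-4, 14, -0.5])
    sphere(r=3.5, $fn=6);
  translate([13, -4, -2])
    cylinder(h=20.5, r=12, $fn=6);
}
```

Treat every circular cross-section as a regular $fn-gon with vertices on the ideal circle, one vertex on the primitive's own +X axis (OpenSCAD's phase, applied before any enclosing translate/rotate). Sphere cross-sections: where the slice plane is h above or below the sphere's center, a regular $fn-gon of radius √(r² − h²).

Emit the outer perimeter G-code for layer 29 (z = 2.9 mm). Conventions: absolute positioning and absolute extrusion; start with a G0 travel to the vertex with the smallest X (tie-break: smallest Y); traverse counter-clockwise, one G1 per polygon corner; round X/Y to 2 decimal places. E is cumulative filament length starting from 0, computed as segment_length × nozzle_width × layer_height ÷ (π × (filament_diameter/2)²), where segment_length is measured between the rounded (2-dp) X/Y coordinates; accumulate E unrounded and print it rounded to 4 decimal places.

G0 X-11.50 Y0.00 Z2.90
G1 X-5.75 Y-9.96 E0.1913
G1 X4.44 Y-9.96 E0.3607
G1 X1.00 Y-4.00 E0.4752
G1 X3.89 Y1.00 E0.5712
G1 X-3.00 Y1.00 E0.6858
G1 X-3.00 Y9.96 E0.8348
G1 X-5.75 Y9.96 E0.8805
G1 X-11.50 Y0.00 E1.0718

At z = 2.9 mm: the r=11.5 cylinder gives a regular 6-gon of circumradius 11.5 (constant along its height); the 16.5×16 cube at (-3, 1) contributes its full rectangle; the sphere at (-4, 14): section is a regular 6-gon, circumradius = √(r²−h²) = √(3.5²−3.4²) = 0.831; the r=12 cylinder at (13, -4) contributes a regular 6-gon of circumradius 12; After the difference (first − rest): starting from the r=11.5 cylinder, the 16.5×16 cube at (-3, 1) partially overlaps it — only the 101.57 mm² overlap (of its 264.00 mm²) is removed, clipping the outline; the r=3.5 sphere at (-4, 14) misses the remaining region (no effect); the r=12 cylinder at (13, -4) partially overlaps it — only the 68.68 mm² overlap (of its 374.12 mm²) is removed, clipping the outline — 1 connected region. The outline is a single polygon with 8 vertices. Extrusion per mm of travel: 0.4 × 0.1 / (π × 0.875²) = 0.016630. Accumulating E over each segment gives final E = 1.0718.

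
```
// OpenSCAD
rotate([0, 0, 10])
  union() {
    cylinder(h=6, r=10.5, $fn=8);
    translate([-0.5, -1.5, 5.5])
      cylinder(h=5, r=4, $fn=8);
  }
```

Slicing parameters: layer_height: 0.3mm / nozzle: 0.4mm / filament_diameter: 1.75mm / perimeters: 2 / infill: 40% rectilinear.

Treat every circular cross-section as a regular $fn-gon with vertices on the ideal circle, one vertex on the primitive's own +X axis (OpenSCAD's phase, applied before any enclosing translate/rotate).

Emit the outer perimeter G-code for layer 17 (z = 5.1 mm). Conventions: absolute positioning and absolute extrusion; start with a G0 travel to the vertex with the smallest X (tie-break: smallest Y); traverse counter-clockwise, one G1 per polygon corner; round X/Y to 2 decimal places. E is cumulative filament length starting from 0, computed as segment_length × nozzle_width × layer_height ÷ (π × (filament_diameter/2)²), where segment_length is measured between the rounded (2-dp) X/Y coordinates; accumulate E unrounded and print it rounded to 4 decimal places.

G0 X-10.34 Y-1.82 Z5.10
G1 X-6.02 Y-8.60 E0.4011
G1 X1.82 Y-10.34 E0.8017
G1 X8.60 Y-6.02 E1.2028
G1 X10.34 Y1.82 E1.6035
G1 X6.02 Y8.60 E2.0046
G1 X-1.82 Y10.34 E2.4052
G1 X-8.60 Y6.02 E2.8063
G1 X-10.34 Y-1.82 E3.2070

At z = 5.1 mm: the r=10.5 cylinder contributes a regular 8-gon of circumradius 10.5; the cylinder at (-0.5, -1.5) is absent (z outside [5.5, 10.5]); Merging all regions: only the r=10.5 cylinder is present, so the union is just that shape — 1 connected region; (rotated 10° about Z; rotation is an isometry so areas/perimeters/island counts are preserved). The outline is a single polygon with 8 vertices. Extrusion per mm of travel: 0.4 × 0.3 / (π × 0.875²) = 0.049890. Accumulating E over each segment gives final E = 3.2070.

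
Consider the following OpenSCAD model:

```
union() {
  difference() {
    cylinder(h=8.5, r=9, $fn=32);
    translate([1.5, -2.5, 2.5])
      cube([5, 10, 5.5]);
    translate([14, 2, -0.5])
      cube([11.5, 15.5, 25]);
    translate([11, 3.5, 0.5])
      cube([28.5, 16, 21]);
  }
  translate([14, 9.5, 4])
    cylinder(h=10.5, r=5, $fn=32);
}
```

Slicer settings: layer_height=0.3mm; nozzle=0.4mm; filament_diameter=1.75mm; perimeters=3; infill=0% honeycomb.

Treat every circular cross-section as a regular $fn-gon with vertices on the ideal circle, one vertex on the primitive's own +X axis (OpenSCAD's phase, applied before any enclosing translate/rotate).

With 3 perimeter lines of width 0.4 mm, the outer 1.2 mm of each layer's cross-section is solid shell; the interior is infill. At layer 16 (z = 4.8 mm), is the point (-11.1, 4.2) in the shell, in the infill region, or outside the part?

At z = 4.8 mm: the r=9 cylinder contributes a regular 32-gon of circumradius 9; the cube at (1.5, -2.5) is present — its section is the full 5×10 rectangle; the cube at (14, 2) is present — its section is the full 11.5×15.5 rectangle; the cube at (11, 3.5) is present — its section is the full 28.5×16 rectangle; Subtracting the remaining from the first: starting from the r=9 cylinder, the 5×10 cube at (1.5, -2.5) partially overlaps it — only the 49.05 mm² overlap (of its 50.00 mm²) is removed, clipping the outline; the 11.5×15.5 cube at (14, 2) misses the remaining region (no effect); the 28.5×16 cube at (11, 3.5) misses the remaining region (no effect) — 1 connected region; the cylinder at (14, 9.5): section is a regular 32-gon, circumradius r=5; Merging all regions: the 2 present regions are separate (no shared area or edge), so areas and boundary lengths simply add and each stays a separate island — 2 connected regions. Overall, the cross-section has 2 separate islands. The nearest boundary edge runs (-8.83, 1.76)→(-8.31, 3.44); distance from the point to it = 2.88 mm. The point is not inside any of the regions above, so it lies outside the cross-section (2.88 mm from the nearest boundary).

outside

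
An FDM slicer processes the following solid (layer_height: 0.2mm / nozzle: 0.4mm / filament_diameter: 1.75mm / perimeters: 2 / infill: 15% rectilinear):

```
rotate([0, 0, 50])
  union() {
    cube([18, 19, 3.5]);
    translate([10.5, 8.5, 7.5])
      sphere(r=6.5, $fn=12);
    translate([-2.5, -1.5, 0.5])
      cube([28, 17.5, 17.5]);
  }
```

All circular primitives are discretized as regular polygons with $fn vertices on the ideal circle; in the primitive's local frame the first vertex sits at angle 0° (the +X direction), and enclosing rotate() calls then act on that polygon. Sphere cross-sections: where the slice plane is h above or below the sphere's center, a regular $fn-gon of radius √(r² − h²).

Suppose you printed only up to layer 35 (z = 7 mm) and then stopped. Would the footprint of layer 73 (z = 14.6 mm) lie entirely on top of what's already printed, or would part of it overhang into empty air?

Compare the two slices. At z = 7: the cube does not reach this height (z outside [0, 3.5]); the sphere at (10.5, 8.5): section is a regular 12-gon, circumradius = √(r²−h²) = √(6.5²−0.5²) = 6.481 (area = (12/2)·6.481²·sin(360°/12) = 126.00 mm²); the 28×17.5 cube at (-2.5, -1.5) contributes its full rectangle (area 490.00 mm²); Merging all regions: the r=6.5 sphere at (10.5, 8.5) lies entirely inside the 28×17.5 cube at (-2.5, -1.5), so the union is just the 28×17.5 cube at (-2.5, -1.5) — area = 490.00 mm²; (rotated 50° about Z; rotation is an isometry so areas/perimeters/island counts are preserved). At z = 14.6: the cube is absent (z outside [0, 3.5]); the sphere at (10.5, 8.5) is absent (|z−center|=7.100 > r=6.5); the 28×17.5 cube at (-2.5, -1.5) contributes its full rectangle (area 490.00 mm²); Combining (union): only the 28×17.5 cube at (-2.5, -1.5) is present, so the union is just that shape — area = 490.00 mm²; (rotated 50° about Z; rotation is an isometry so areas/perimeters/island counts are preserved). Checking containment: the cross-section at z = 14.6 is a subset of the cross-section at z = 7.

entirely on top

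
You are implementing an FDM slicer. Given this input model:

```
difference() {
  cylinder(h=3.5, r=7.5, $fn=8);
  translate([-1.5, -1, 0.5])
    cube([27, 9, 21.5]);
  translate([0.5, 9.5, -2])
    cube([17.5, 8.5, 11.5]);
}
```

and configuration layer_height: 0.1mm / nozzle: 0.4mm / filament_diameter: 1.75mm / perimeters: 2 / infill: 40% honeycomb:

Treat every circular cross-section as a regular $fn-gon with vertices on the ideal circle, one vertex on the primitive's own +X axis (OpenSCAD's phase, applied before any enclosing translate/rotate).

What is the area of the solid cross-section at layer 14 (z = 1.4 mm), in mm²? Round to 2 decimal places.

At z = 1.4 mm: the r=7.5 cylinder gives a regular 8-gon of circumradius 7.5 (constant along its height) (area = (8/2)·7.500²·sin(360°/8) = 159.10 mm²); the cube at (-1.5, -1) is present — its section is the full 27×9 rectangle (area 243.00 mm²); the 17.5×8.5 cube at (0.5, 9.5) contributes its full rectangle (area 148.75 mm²); Subtracting the remaining from the first: starting from the r=7.5 cylinder (159.10 mm²), the 27×9 cube at (-1.5, -1) partially overlaps it — only the 59.35 mm² overlap (of its 243.00 mm²) is removed, clipping the outline; the 17.5×8.5 cube at (0.5, 9.5) misses the remaining region (no effect) — area = 99.75 mm². Overall, the cross-section is a single solid region. Net area = 99.75 mm².

99.75 mm²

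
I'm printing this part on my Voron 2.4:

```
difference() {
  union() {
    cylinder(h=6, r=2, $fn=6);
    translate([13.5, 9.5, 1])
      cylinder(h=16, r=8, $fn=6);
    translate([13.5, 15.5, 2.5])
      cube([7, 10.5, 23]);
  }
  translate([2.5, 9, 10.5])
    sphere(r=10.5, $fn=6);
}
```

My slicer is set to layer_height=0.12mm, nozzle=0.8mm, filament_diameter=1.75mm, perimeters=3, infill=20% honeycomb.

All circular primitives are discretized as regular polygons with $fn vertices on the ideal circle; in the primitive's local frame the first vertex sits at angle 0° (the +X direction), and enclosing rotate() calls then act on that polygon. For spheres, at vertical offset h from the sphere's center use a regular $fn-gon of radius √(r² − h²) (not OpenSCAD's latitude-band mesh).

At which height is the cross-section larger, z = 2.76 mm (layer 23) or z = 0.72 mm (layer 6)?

layer 23 (z = 2.76 mm)

Layer 23 (z = 2.76): the cylinder: section is a regular 6-gon, circumradius r=2 (area = (6/2)·2.000²·sin(360°/6) = 10.39 mm²); the cylinder at (13.5, 9.5): section is a regular 6-gon, circumradius r=8 (area = (6/2)·8.000²·sin(360°/6) = 166.28 mm²); the 7×10.5 cube at (13.5, 15.5) contributes its full rectangle (area 73.50 mm²); Taking the union: the regions partially overlap — summed areas 250.17 mm² minus the doubly-counted overlap 3.96 mm² gives 246.21 mm² — area = 246.21 mm²; the r=10.5 sphere at (2.5, 9) contributes a regular 6-gon of circumradius √(10.5²−7.74²) = 7.095 (area = (6/2)·7.095²·sin(360°/6) = 130.79 mm²); Subtracting the remaining from the first: starting from that combined region (246.21 mm²), the r=10.5 sphere at (2.5, 9) partially overlaps it — only the 14.45 mm² overlap (of its 130.79 mm²) is removed, clipping the outline — area = 231.76 mm². So its area = 231.76 mm². Layer 6 (z = 0.72): the cylinder: section is a regular 6-gon, circumradius r=2 (area = (6/2)·2.000²·sin(360°/6) = 10.39 mm²); the cylinder at (13.5, 9.5) does not reach this height (z outside [1, 17]); the cube at (13.5, 15.5) is not intersected at this z (z outside [2.5, 25.5]); Combining (union): only the r=2 cylinder is present, so the union is just that shape — area = 10.39 mm²; the sphere at (2.5, 9): section is a regular 6-gon, circumradius = √(r²−h²) = √(10.5²−9.78²) = 3.821 (area = (6/2)·3.821²·sin(360°/6) = 37.94 mm²); Subtracting the remaining from the first: starting from that combined region (10.39 mm²), the r=10.5 sphere at (2.5, 9) misses the remaining region (no effect) — area = 10.39 mm². So its area = 10.39 mm². Layer 23 is larger (231.76 vs 10.39 mm²).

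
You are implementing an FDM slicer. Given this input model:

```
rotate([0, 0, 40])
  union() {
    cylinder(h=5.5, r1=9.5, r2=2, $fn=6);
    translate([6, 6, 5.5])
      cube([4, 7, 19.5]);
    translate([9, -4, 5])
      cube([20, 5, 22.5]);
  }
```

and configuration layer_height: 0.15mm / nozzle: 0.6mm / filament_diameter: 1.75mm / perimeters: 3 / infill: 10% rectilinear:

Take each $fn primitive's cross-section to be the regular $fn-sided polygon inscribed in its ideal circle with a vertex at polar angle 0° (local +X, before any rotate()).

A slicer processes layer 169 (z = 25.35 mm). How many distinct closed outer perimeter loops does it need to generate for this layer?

At z = 25.35 mm: the cone is not intersected at this z (z outside [0, 5.5]); the cube at (6, 6) does not reach this height (z outside [5.5, 25]); the cube at (9, -4) (footprint 20×5) is included at this height; Merging all regions: only the 20×5 cube at (9, -4) is present, so the union is just that shape — 1 connected region; (rotated 40° about Z; rotation is an isometry so areas/perimeters/island counts are preserved). The result has 1 disconnected region.

1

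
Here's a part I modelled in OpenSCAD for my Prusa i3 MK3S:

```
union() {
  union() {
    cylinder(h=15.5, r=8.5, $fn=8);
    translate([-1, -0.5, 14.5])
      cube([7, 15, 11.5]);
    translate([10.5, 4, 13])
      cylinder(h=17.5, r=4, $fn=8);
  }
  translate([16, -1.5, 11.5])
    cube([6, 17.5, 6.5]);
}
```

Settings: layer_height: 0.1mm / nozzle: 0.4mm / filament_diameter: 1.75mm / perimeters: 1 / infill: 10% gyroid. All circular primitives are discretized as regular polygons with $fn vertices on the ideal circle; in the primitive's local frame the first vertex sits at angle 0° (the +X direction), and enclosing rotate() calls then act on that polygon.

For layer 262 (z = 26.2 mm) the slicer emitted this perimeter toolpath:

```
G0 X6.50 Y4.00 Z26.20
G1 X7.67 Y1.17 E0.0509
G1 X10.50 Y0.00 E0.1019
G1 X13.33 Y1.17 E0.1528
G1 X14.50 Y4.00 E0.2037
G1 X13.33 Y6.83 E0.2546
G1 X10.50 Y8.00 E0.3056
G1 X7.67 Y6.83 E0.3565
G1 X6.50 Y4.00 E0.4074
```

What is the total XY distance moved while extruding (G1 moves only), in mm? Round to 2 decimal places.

24.50 mm

Sum the Euclidean lengths of each G1 segment: total = 24.50 mm.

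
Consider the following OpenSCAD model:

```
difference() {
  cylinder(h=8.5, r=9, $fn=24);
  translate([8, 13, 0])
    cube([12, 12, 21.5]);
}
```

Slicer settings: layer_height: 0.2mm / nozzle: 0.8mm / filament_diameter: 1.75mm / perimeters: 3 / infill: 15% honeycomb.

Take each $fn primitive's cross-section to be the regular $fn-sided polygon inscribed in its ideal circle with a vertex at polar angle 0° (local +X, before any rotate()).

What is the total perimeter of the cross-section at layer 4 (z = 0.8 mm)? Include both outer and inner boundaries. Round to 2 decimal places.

56.39 mm

At z = 0.8 mm: the cylinder: section is a regular 24-gon, circumradius r=9 (perimeter = 2·24·9.000·sin(180°/24) = 56.39 mm); the cube at (8, 13) (footprint 12×12) is included at this height (perimeter 48.00 mm); After the difference (first − rest): starting from the r=9 cylinder, the 12×12 cube at (8, 13) misses the remaining region (no effect) — boundary = 56.39 mm. Overall, the cross-section is a single solid region. Total boundary length (outer) = 56.39 mm.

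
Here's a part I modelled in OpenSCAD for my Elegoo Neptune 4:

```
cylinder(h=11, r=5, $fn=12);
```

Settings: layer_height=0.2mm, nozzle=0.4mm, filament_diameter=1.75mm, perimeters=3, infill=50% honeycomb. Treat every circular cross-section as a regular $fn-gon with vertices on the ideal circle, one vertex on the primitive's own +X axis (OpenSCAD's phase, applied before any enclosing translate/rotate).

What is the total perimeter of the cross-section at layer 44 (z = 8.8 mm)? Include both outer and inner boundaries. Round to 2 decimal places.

At z = 8.8 mm: the r=5 cylinder gives a regular 12-gon of circumradius 5 (constant along its height) (perimeter = 2·12·5.000·sin(180°/12) = 31.06 mm). Overall, the cross-section is a single solid region. Total boundary length (outer) = 31.06 mm.

31.06 mm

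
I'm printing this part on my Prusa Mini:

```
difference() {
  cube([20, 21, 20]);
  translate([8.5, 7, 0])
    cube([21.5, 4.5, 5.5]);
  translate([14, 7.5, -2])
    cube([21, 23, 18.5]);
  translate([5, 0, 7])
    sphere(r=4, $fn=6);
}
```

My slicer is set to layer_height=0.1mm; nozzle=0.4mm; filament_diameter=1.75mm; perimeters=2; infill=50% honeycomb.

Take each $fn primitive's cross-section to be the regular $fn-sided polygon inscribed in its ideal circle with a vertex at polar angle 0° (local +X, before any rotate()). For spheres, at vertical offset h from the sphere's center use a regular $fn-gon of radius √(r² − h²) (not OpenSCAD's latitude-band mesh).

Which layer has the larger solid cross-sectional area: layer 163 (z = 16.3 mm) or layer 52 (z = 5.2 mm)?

Layer 163 (z = 16.3): the 20×21 cube contributes its full rectangle (area 420.00 mm²); the cube at (8.5, 7) is absent (z outside [0, 5.5]); the cube at (14, 7.5) is present — its section is the full 21×23 rectangle (area 483.00 mm²); the sphere at (5, 0) is absent (|z−center|=9.300 > r=4); After the difference (first − rest): starting from the 20×21 cube (420.00 mm²), the 21×23 cube at (14, 7.5) partially overlaps it — only the 81.00 mm² overlap (of its 483.00 mm²) is removed, clipping the outline — area = 339.00 mm². So its area = 339.00 mm². Layer 52 (z = 5.2): the cube is present — its section is the full 20×21 rectangle (area 420.00 mm²); the 21.5×4.5 cube at (8.5, 7) contributes its full rectangle (area 96.75 mm²); the 21×23 cube at (14, 7.5) contributes its full rectangle (area 483.00 mm²); the sphere at (5, 0): section is a regular 6-gon, circumradius = √(r²−h²) = √(4²−1.8²) = 3.572 (area = (6/2)·3.572²·sin(360°/6) = 33.15 mm²); After the difference (first − rest): starting from the 20×21 cube (420.00 mm²), the 21.5×4.5 cube at (8.5, 7) partially overlaps it — only the 51.75 mm² overlap (of its 96.75 mm²) is removed, clipping the outline; the 21×23 cube at (14, 7.5) partially overlaps it — only the 57.00 mm² overlap (of its 483.00 mm²) is removed, clipping the outline; the r=4 sphere at (5, 0) partially overlaps it — only the 16.58 mm² overlap (of its 33.15 mm²) is removed, clipping the outline — area = 294.67 mm². So its area = 294.67 mm². Layer 163 is larger (339.00 vs 294.67 mm²).

layer 163 (z = 16.3 mm)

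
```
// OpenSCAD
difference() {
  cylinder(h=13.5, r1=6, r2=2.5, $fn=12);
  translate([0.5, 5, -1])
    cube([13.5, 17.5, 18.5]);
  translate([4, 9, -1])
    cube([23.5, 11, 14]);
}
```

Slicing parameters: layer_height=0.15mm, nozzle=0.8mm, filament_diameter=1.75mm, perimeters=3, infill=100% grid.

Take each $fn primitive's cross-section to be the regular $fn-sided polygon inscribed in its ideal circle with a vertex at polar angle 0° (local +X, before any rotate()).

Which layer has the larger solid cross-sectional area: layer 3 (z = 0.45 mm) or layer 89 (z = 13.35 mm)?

Layer 3 (z = 0.45): the cone: at t=0.033 of its height the radius interpolates to r₁+(r₂−r₁)t = 5.883, giving a regular 12-gon of that circumradius (area = (12/2)·5.883²·sin(360°/12) = 103.84 mm²); the cube at (0.5, 5) (footprint 13.5×17.5) is included at this height (area 236.25 mm²); the cube at (4, 9) (footprint 23.5×11) is included at this height (area 258.50 mm²); Subtracting the remaining from the first: starting from the cone (103.84 mm²), the 13.5×17.5 cube at (0.5, 5) partially overlaps it — only the 1.04 mm² overlap (of its 236.25 mm²) is removed, clipping the outline; the 23.5×11 cube at (4, 9) misses the remaining region (no effect) — area = 102.81 mm². So its area = 102.81 mm². Layer 89 (z = 13.35): the cone (r1=6→r2=2.5) has section circumradius 2.539 here — a regular 12-gon (area = (12/2)·2.539²·sin(360°/12) = 19.34 mm²); the cube at (0.5, 5) is present — its section is the full 13.5×17.5 rectangle (area 236.25 mm²); the cube at (4, 9) does not reach this height (z outside [-1, 13]); After the difference (first − rest): starting from the cone (19.34 mm²), the 13.5×17.5 cube at (0.5, 5) misses the remaining region (no effect) — area = 19.34 mm². So its area = 19.34 mm². Layer 3 is larger (102.81 vs 19.34 mm²).

layer 3 (z = 0.45 mm)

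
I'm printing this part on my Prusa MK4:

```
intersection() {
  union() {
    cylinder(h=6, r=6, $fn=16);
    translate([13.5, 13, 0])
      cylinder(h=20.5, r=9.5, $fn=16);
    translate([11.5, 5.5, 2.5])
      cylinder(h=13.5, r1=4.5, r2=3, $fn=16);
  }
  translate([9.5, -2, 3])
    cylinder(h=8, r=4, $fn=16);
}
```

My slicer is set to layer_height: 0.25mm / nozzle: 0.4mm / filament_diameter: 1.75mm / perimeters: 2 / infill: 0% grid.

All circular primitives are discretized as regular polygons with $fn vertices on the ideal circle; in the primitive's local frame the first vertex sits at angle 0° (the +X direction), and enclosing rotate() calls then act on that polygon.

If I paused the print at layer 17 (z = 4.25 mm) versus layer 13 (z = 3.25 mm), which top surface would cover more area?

Layer 17 (z = 4.25): the r=6 cylinder contributes a regular 16-gon of circumradius 6 (area = (16/2)·6.000²·sin(360°/16) = 110.21 mm²); the cylinder at (13.5, 13): section is a regular 16-gon, circumradius r=9.5 (area = (16/2)·9.500²·sin(360°/16) = 276.30 mm²); the cone at (11.5, 5.5) contributes a regular 16-gon of circumradius 4.306 (interpolated between r1=4.5 and r2=3 at t=0.130) (area = (16/2)·4.306²·sin(360°/16) = 56.75 mm²); Combining (union): the regions partially overlap — summed areas 443.26 mm² minus the doubly-counted overlap 39.22 mm² gives 404.04 mm² — area = 404.04 mm²; the r=4 cylinder at (9.5, -2) gives a regular 16-gon of circumradius 4 (constant along its height) (area = (16/2)·4.000²·sin(360°/16) = 48.98 mm²); After intersecting: the r=4 cylinder at (9.5, -2) partially overlaps the result so far; clipping to the common part keeps 0.97 mm² — area = 0.97 mm². So its area = 0.97 mm². Layer 13 (z = 3.25): the r=6 cylinder gives a regular 16-gon of circumradius 6 (constant along its height) (area = (16/2)·6.000²·sin(360°/16) = 110.21 mm²); the r=9.5 cylinder at (13.5, 13) gives a regular 16-gon of circumradius 9.5 (constant along its height) (area = (16/2)·9.500²·sin(360°/16) = 276.30 mm²); the cone at (11.5, 5.5) (r1=4.5→r2=3) has section circumradius 4.417 here — a regular 16-gon (area = (16/2)·4.417²·sin(360°/16) = 59.72 mm²); Taking the union: the regions partially overlap — summed areas 446.23 mm² minus the doubly-counted overlap 40.83 mm² gives 405.40 mm² — area = 405.40 mm²; the r=4 cylinder at (9.5, -2) contributes a regular 16-gon of circumradius 4 (area = (16/2)·4.000²·sin(360°/16) = 48.98 mm²); After intersecting: the r=4 cylinder at (9.5, -2) partially overlaps that combined region; clipping to the common part keeps 1.28 mm² — area = 1.28 mm². So its area = 1.28 mm². Layer 13 is larger (1.28 vs 0.97 mm²).

layer 13 (z = 3.25 mm)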